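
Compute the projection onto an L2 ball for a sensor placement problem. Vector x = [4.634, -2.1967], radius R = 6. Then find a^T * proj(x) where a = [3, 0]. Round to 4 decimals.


Step 1: Compute ||x|| (intermediates to 6 decimals).
||x|| = sqrt(4.634^2 + (-2.1967)^2) = 5.128299
Step 2: Project.
Since ||x|| <= R, proj = x (no scaling needed).
proj(x) = [4.634, -2.1967]
Step 3: Dot product.
a^T * proj(x) = 3*4.634 + 0*(-2.1967) = 13.902


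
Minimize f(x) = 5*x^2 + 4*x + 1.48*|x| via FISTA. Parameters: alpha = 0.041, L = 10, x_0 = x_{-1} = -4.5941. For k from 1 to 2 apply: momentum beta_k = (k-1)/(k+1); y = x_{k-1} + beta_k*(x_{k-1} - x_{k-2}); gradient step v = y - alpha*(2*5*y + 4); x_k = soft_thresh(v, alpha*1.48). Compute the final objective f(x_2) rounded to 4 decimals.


FISTA on f(x) = 5*x^2 + 4*x + 1.48*|x|
L = 10, alpha = 0.041
Iteration 1: beta = 0.0, y = -4.5941 + 0.0*(-4.5941 + 4.5941) = -4.5941
  grad(y) = -41.941, v = y - alpha*grad = -2.8745
  prox(v) = soft_thresh(-2.8745, 0.0607) = -2.8138
Iteration 2: beta = 0.3333, y = -2.8138 + 0.3333*(-2.8138 + 4.5941) = -2.2204
  grad(y) = -18.2042, v = y - alpha*grad = -1.474
  prox(v) = soft_thresh(-1.474, 0.0607) = -1.4134
f(x_2) = 5*(-1.4134)^2 + 4*(-1.4134) + 1.48*|-1.4134| = 6.4263


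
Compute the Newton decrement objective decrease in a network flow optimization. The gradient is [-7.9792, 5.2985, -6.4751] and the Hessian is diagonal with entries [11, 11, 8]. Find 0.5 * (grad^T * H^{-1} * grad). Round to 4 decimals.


Step 1: H is diagonal, so H^(-1) * g = [-0.7254, 0.4817, -0.8094].
Step 2: g^T H^(-1) g = sum_i g_i^2 / H_ii
  = (-7.9792)^2/11 + (5.2985)^2/11 + (-6.4751)^2/8
  = 5.788 + 2.5522 + 5.2409 = 13.581
Step 3: Objective decrease = 0.5 * g^T H^(-1) g = 6.7905


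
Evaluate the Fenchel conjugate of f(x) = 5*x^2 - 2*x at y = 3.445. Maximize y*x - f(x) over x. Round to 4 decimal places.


f*(y) = sup_x {y*x - a*x^2 - b*x} = sup_x {(y-b)*x - a*x^2}
FOC: (y - b) - 2a*x = 0 => x* = (y - b)/(2a)
x* = (3.445 + 2)/(2*5) = 0.5445
f*(3.445) = (y-b)^2/(4a) = (3.445 + 2)^2/(4*5)
= 29.648/20 = 1.4824


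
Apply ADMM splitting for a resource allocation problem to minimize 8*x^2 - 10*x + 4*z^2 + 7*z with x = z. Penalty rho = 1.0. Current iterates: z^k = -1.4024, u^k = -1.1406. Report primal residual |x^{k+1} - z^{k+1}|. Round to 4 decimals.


ADMM iteration with rho = 1.0, z^k = -1.4024, u^k = -1.1406
Step 1: x-update.
Minimize 8*x^2 - 10*x + (1.0/2)*(x + 1.4024 - 1.1406)^2
FOC: (2*8 + 1.0)*x = 10 + 1.0*(-1.4024 + 1.1406)
x^{k+1} = 0.5728
Step 2: z-update.
Minimize 4*z^2 + 7*z + (1.0/2)*(0.5728 - z - 1.1406)^2
FOC: (2*4 + 1.0)*z = -7 + 1.0*(0.5728 - 1.1406)
z^{k+1} = -0.8409
Step 3: u-update.
u^{k+1} = -1.1406 + 0.5728 + 0.8409 = 0.2731
Step 4: Primal residual = |0.5728 + 0.8409| = 1.4137


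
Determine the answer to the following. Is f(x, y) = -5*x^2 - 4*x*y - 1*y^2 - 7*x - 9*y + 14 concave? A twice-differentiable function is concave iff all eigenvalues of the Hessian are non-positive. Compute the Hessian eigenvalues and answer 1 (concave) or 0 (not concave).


The Hessian of f(x,y) = -5*x^2 - 4*x*y - 1*y^2 - 7*x - 9*y + 14 is:
H = [[-10, -4], [-4, -2]]
Trace = -10 - 2 = -12
Determinant = -10*-2 - (-4)^2 = 4
Discriminant = (-12)^2 - 4*4 = 128.0
Eigenvalues: lambda_1 = -11.6569, lambda_2 = -0.3431
The function is concave.

1


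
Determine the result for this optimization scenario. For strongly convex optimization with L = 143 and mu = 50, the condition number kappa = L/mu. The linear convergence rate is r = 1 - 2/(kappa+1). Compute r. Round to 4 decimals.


Step 1: Compute the condition number.
kappa = L/mu = 143/50 = 2.86
Step 2: Compute the convergence rate.
r = 1 - 2/(kappa + 1) = 1 - 2*mu/(L + mu) = (L - mu)/(L + mu) = 93/193 = 0.4819


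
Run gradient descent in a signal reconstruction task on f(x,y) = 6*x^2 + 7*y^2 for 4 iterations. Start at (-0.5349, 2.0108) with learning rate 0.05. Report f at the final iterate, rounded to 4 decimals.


Gradient descent on f(x,y) = 6*x^2 + 7*y^2.
Starting point: (-0.5349, 2.0108), alpha = 0.05
Step 1: grad_x = 2*6*-0.5349 = -6.4188, grad_y = 2*7*2.0108 = 28.1512
  x_1 = -0.5349 - 0.05*-6.4188 = -0.214
  y_1 = 2.0108 - 0.05*28.1512 = 0.6032
Step 2: grad_x = 2*6*-0.214 = -2.5675, grad_y = 2*7*0.6032 = 8.4454
  x_2 = -0.214 - 0.05*-2.5675 = -0.0856
  y_2 = 0.6032 - 0.05*8.4454 = 0.181
Step 3: grad_x = 2*6*-0.0856 = -1.027, grad_y = 2*7*0.181 = 2.5336
  x_3 = -0.0856 - 0.05*-1.027 = -0.0342
  y_3 = 0.181 - 0.05*2.5336 = 0.0543
Step 4: grad_x = 2*6*-0.0342 = -0.4108, grad_y = 2*7*0.0543 = 0.7601
  x_4 = -0.0342 - 0.05*-0.4108 = -0.0137
  y_4 = 0.0543 - 0.05*0.7601 = 0.0163
f(-0.0137, 0.0163) = 6*(-0.0137)^2 + 7*0.0163^2 = 0.003


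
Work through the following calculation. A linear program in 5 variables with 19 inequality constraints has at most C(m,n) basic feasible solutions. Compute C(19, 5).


Each vertex corresponds to some choice of n active constraints out of m, so the number of vertices is at most C(m, n) = m! / (n!(m-n)!).
m = 19, n = 5
Numerator: 19 * 18 * 17 * 16 * 15
Denominator: 5! = 120
C(19, 5) = 11628


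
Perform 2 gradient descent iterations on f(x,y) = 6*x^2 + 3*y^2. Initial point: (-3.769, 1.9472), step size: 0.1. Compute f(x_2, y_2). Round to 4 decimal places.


Gradient descent on f(x,y) = 6*x^2 + 3*y^2.
Starting point: (-3.769, 1.9472), alpha = 0.1
Step 1: grad_x = 2*6*-3.769 = -45.228, grad_y = 2*3*1.9472 = 11.6832
  x_1 = -3.769 - 0.1*-45.228 = 0.7538
  y_1 = 1.9472 - 0.1*11.6832 = 0.7789
Step 2: grad_x = 2*6*0.7538 = 9.0456, grad_y = 2*3*0.7789 = 4.6733
  x_2 = 0.7538 - 0.1*9.0456 = -0.1508
  y_2 = 0.7789 - 0.1*4.6733 = 0.3116
f(-0.1508, 0.3116) = 6*(-0.1508)^2 + 3*0.3116^2 = 0.4276


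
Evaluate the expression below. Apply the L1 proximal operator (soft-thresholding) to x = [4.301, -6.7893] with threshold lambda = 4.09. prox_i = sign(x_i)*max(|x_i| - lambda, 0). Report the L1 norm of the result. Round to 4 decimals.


Soft-thresholding with lambda = 4.09:
prox(4.301) = sign(4.301)*max(|4.301| - 4.09, 0) = 0.211
prox(-6.7893) = sign(-6.7893)*max(|-6.7893| - 4.09, 0) = -2.6993
prox(x) = [0.211, -2.6993]
||prox(x)||_1 = 0.211 + 2.6993 = 2.9103


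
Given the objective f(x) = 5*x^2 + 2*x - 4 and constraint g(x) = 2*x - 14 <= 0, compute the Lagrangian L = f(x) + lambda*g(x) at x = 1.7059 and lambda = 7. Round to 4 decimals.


Step 1: Evaluate f(x).
f(1.7059) = 5*1.7059^2 + 2*1.7059 - 4 = 13.9623
Step 2: Evaluate g(x).
g(1.7059) = 2*1.7059 - 14 = -10.5882
Step 3: Compute Lagrangian.
L = 13.9623 + 7*-10.5882 = -60.1551


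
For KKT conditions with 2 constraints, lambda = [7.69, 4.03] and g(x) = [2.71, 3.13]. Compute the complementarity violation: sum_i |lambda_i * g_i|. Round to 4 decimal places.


KKT complementary slackness check:
lambda_1 * g_1 = 7.69 * 2.71 = 20.8399
lambda_2 * g_2 = 4.03 * 3.13 = 12.6139
Total violation = 20.8399 + 12.6139 = 33.4538


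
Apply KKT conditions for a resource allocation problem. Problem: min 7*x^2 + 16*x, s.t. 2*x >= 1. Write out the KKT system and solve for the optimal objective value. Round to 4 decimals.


Step 1: Try lambda = 0 (constraint inactive).
x_unc = -16/(2*7) = -1.1429
Check: 2*-1.1429 = -2.2858 < 1 -- violated!
Step 2: Constraint must be active: 2*x = 1
x* = 1/2 = 0.5
lambda = (2*7*0.5 + 16)/2 = 11.5
Step 3: Compute optimal value.
f(x*) = 7*0.5^2 + 16*0.5 = 9.75


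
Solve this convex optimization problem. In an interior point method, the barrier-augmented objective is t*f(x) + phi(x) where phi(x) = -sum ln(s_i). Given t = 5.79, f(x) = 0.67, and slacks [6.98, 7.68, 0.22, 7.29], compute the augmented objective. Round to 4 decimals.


Step 1: Compute log-barrier.
ln values: [1.943, 2.0386, -1.5141, 1.9865]
phi = -(1.943 + 2.0386 - 1.5141 + 1.9865) = -4.454
Step 2: Compute augmented objective.
t*f(x) = 5.79*0.67 = 3.8793
Total = 3.8793 - 4.454 = -0.5747


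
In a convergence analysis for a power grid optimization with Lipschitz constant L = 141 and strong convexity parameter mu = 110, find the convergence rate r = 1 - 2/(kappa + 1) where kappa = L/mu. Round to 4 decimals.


Step 1: Compute the condition number.
kappa = L/mu = 141/110 = 1.2818
Step 2: Compute the convergence rate.
r = 1 - 2/(kappa + 1) = 1 - 2*mu/(L + mu) = (L - mu)/(L + mu) = 31/251 = 0.1235


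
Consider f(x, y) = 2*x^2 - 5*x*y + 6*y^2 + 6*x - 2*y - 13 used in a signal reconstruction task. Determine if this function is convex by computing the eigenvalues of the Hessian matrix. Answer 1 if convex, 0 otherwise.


The Hessian of f(x,y) = 2*x^2 - 5*x*y + 6*y^2 + 6*x - 2*y - 13 is:
H = [[4, -5], [-5, 12]]
Trace = 4 + 12 = 16
Determinant = 4*12 - (-5)^2 = 23
Discriminant = (16)^2 - 4*23 = 164.0
Eigenvalues: lambda_1 = 1.5969, lambda_2 = 14.4031
The function is convex.

1


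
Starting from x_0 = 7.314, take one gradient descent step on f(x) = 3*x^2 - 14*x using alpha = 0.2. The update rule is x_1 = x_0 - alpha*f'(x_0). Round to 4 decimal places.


We compute the gradient at x_0 and apply the update.
f'(x) = 6*x - 14
f'(7.314) = 6*7.314 - 14 = 29.884
x_1 = 7.314 - 0.2*29.884 = 1.3372


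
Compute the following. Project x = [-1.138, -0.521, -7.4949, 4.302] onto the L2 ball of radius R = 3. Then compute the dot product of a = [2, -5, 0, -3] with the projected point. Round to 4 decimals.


Step 1: Compute ||x|| (intermediates to 6 decimals).
||x|| = sqrt((-1.138)^2 + (-0.521)^2 + (-7.4949)^2 + 4.302^2) = 8.731965
Step 2: Project.
Since ||x|| > R, scale = R/||x|| = 3/8.731965 = 0.343565, proj(x) = scale * x
proj(x) = [-0.390977, -0.178997, -2.574985, 1.478017]
Step 3: Dot product.
a^T * proj(x) = 2*(-0.390977) - 5*(-0.178997) + 0*(-2.574985) - 3*1.478017 = -4.321


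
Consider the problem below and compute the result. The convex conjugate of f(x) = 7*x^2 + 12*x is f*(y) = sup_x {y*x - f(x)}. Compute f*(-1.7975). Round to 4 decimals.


f*(y) = sup_x {y*x - a*x^2 - b*x} = sup_x {(y-b)*x - a*x^2}
FOC: (y - b) - 2a*x = 0 => x* = (y - b)/(2a)
x* = (-1.7975 - 12)/(2*7) = -0.9855
f*(-1.7975) = (y-b)^2/(4a) = (-1.7975 - 12)^2/(4*7)
= 190.371/28 = 6.799


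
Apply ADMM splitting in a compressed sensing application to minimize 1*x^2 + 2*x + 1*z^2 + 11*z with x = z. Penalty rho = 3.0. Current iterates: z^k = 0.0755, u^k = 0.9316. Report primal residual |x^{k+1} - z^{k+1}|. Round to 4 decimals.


ADMM iteration with rho = 3.0, z^k = 0.0755, u^k = 0.9316
Step 1: x-update.
Minimize 1*x^2 + 2*x + (3.0/2)*(x - 0.0755 + 0.9316)^2
FOC: (2*1 + 3.0)*x = -2 + 3.0*(0.0755 - 0.9316)
x^{k+1} = -0.9137
Step 2: z-update.
Minimize 1*z^2 + 11*z + (3.0/2)*(-0.9137 - z + 0.9316)^2
FOC: (2*1 + 3.0)*z = -11 + 3.0*(-0.9137 + 0.9316)
z^{k+1} = -2.1892
Step 3: u-update.
u^{k+1} = 0.9316 - 0.9137 + 2.1892 = 2.2072
Step 4: Primal residual = |-0.9137 + 2.1892| = 1.2756


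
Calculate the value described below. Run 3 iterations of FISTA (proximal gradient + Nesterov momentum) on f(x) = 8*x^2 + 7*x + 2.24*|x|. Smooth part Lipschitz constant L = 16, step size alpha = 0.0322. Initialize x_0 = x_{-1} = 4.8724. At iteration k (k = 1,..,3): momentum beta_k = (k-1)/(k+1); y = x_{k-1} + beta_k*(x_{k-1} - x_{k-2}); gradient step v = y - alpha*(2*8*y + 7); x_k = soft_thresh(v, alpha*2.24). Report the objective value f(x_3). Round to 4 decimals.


FISTA on f(x) = 8*x^2 + 7*x + 2.24*|x|
L = 16, alpha = 0.0322
Iteration 1: beta = 0.0, y = 4.8724 + 0.0*(4.8724 - 4.8724) = 4.8724
  grad(y) = 84.9584, v = y - alpha*grad = 2.1367
  prox(v) = soft_thresh(2.1367, 0.0721) = 2.0646
Iteration 2: beta = 0.3333, y = 2.0646 + 0.3333*(2.0646 - 4.8724) = 1.1287
  grad(y) = 25.0589, v = y - alpha*grad = 0.3218
  prox(v) = soft_thresh(0.3218, 0.0721) = 0.2497
Iteration 3: beta = 0.5, y = 0.2497 + 0.5*(0.2497 - 2.0646) = -0.6578
  grad(y) = -3.5251, v = y - alpha*grad = -0.5443
  prox(v) = soft_thresh(-0.5443, 0.0721) = -0.4722
f(x_3) = 8*(-0.4722)^2 + 7*(-0.4722) + 2.24*|-0.4722| = -0.4639


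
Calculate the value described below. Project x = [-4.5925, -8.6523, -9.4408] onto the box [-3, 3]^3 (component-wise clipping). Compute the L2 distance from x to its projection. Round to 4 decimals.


Project each component onto [-3, 3].
clip(-4.5925) = -3.0, clip(-8.6523) = -3.0, clip(-9.4408) = -3.0
Projection = [-3.0, -3.0, -3.0]
Squared diffs: [2.5361, 31.9485, 41.4839]
Distance = sqrt(75.9685) = 8.716


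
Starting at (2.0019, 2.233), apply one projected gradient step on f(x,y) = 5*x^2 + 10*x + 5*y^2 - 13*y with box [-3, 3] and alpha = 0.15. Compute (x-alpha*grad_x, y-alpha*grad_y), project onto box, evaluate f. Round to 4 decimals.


Step 1: Compute gradient at (2.0019, 2.233).
grad_x = 2*5*2.0019 + 10 = 30.019
grad_y = 2*5*2.233 - 13 = 9.33
Step 2: Gradient step.
x_raw = 2.0019 - 0.15*30.019 = -2.501
y_raw = 2.233 - 0.15*9.33 = 0.8335
Step 3: Project onto [-3, 3].
x_proj = clip(-2.501) = -2.501
y_proj = clip(0.8335) = 0.8335
Step 4: Evaluate f.
f(-2.501, 0.8335) = -1.0976


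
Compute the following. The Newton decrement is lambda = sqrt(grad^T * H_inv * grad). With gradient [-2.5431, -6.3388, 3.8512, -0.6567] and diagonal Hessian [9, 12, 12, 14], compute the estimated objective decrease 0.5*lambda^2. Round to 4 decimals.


Step 1: H is diagonal, so H^(-1) * g = [-0.2826, -0.5282, 0.3209, -0.0469].
Step 2: g^T H^(-1) g = sum_i g_i^2 / H_ii
  = (-2.5431)^2/9 + (-6.3388)^2/12 + (3.8512)^2/12 + (-0.6567)^2/14
  = 0.7186 + 3.3484 + 1.236 + 0.0308 = 5.3337
Step 3: Objective decrease = 0.5 * g^T H^(-1) g = 2.6669


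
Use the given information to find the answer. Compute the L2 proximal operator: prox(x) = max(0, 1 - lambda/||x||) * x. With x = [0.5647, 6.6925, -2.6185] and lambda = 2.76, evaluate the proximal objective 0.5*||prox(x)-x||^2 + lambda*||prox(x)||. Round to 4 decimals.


Step 1: Compute ||x||.
||x|| = 7.2087
Step 2: Compute scaling factor.
scale = max(0, 1 - 2.76/7.2087) = 0.6171
Step 3: prox(x) = [0.3485, 4.1301, -1.6159]
||prox(x)|| = 4.4487
Step 4: Proximal objective.
0.5*||prox-x||^2 = 3.8088
lambda*||prox|| = 12.2784
Total = 16.0871


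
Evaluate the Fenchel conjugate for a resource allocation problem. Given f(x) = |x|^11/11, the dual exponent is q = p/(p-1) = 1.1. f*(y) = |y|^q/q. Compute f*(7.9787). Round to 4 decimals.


The conjugate exponent q satisfies 1/p + 1/q = 1.
p = 11, so q = 11/(11 - 1) = 1.1
|y|^q = 7.9787^1.1 = 9.8203
f*(7.9787) = 9.8203 / 1.1 = 8.9276


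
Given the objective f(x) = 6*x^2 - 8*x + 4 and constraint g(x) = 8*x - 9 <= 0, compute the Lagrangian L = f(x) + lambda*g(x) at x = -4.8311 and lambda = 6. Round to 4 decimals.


Step 1: Evaluate f(x).
f(-4.8311) = 6*(-4.8311)^2 - 8*(-4.8311) + 4 = 182.686
Step 2: Evaluate g(x).
g(-4.8311) = 8*-4.8311 - 9 = -47.6488
Step 3: Compute Lagrangian.
L = 182.686 + 6*-47.6488 = -103.2068


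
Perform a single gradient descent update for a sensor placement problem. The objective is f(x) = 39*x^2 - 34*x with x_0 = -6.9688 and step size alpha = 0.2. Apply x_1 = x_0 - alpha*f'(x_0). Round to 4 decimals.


We compute the gradient at x_0 and apply the update.
f'(x) = 78*x - 34
f'(-6.9688) = 78*-6.9688 - 34 = -577.5664
x_1 = -6.9688 - 0.2*-577.5664 = 108.5445


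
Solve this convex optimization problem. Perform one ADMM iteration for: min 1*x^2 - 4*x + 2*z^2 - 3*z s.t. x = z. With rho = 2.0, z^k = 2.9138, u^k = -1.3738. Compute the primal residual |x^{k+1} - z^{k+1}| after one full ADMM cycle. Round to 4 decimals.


ADMM iteration with rho = 2.0, z^k = 2.9138, u^k = -1.3738
Step 1: x-update.
Minimize 1*x^2 - 4*x + (2.0/2)*(x - 2.9138 - 1.3738)^2
FOC: (2*1 + 2.0)*x = 4 + 2.0*(2.9138 + 1.3738)
x^{k+1} = 3.1438
Step 2: z-update.
Minimize 2*z^2 - 3*z + (2.0/2)*(3.1438 - z - 1.3738)^2
FOC: (2*2 + 2.0)*z = 3 + 2.0*(3.1438 - 1.3738)
z^{k+1} = 1.09
Step 3: u-update.
u^{k+1} = -1.3738 + 3.1438 - 1.09 = 0.68
Step 4: Primal residual = |3.1438 - 1.09| = 2.0538


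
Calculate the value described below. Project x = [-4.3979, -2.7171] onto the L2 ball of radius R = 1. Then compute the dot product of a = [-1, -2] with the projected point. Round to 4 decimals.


Step 1: Compute ||x|| (intermediates to 6 decimals).
||x|| = sqrt((-4.3979)^2 + (-2.7171)^2) = 5.169541
Step 2: Project.
Since ||x|| > R, scale = R/||x|| = 1/5.169541 = 0.193441, proj(x) = scale * x
proj(x) = [-0.850734, -0.525599]
Step 3: Dot product.
a^T * proj(x) = -1*(-0.850734) - 2*(-0.525599) = 1.9019


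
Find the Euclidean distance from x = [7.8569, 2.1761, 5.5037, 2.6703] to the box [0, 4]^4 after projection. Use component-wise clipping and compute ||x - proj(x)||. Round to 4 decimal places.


Project each component onto [0, 4].
clip(7.8569) = 4.0, clip(2.1761) = 2.1761, clip(5.5037) = 4.0, clip(2.6703) = 2.6703
Projection = [4.0, 2.1761, 4.0, 2.6703]
Squared diffs: [14.8757, 0.0, 2.2611, 0.0]
Distance = sqrt(17.1368) = 4.1397


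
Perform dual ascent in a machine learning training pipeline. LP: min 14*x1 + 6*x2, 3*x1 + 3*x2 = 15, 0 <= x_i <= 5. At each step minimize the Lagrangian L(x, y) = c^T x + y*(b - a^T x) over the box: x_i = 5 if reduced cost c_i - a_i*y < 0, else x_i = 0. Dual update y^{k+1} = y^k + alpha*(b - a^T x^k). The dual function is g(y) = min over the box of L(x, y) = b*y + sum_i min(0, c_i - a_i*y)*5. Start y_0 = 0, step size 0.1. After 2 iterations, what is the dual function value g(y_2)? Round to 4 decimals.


Dual ascent for LP: min 14*x1 + 6*x2, 3*x1 + 3*x2 = 15, 0 <= x_i <= 5
Step 1: y^k = 0.0, reduced costs: (14.0, 6.0)
  x^k = (0.0, 0.0), subgradient = b - a^T x = 15.0
  y^{k+1} = 0.0 + 0.1*15.0 = 1.5
Step 2: y^k = 1.5, reduced costs: (9.5, 1.5)
  x^k = (0.0, 0.0), subgradient = b - a^T x = 15.0
  y^{k+1} = 1.5 + 0.1*15.0 = 3.0
Dual objective at y_2 = 3.0: reduced costs (5.0, -3.0), box minimizer x = (0.0, 5.0)
g(y_2) = b*y + (c1 - a1*y)*x1 + (c2 - a2*y)*x2 = 15*3.0 + 5.0*0.0 + (-3.0)*5.0 = 45.0 + 0.0 - 15.0 = 30.0


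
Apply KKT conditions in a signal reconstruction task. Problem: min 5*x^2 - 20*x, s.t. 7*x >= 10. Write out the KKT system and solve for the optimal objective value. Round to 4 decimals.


Step 1: Try lambda = 0 (constraint inactive).
Stationarity: 2*5*x - 20 = 0
x* = 20/(2*5) = 2.0
Check constraint: 7*2.0 = 14.0 >= 10 -- satisfied.
Step 2: Compute optimal value.
f(x*) = 5*2.0^2 - 20*2.0 = -20.0


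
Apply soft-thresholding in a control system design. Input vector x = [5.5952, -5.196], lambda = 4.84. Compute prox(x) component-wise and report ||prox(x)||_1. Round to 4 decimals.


Soft-thresholding with lambda = 4.84:
prox(5.5952) = sign(5.5952)*max(|5.5952| - 4.84, 0) = 0.7552
prox(-5.196) = sign(-5.196)*max(|-5.196| - 4.84, 0) = -0.356
prox(x) = [0.7552, -0.356]
||prox(x)||_1 = 0.7552 + 0.356 = 1.1112


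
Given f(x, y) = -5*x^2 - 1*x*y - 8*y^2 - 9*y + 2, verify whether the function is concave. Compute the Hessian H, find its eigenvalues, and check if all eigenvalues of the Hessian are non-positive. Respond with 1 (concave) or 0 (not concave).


The Hessian of f(x,y) = -5*x^2 - 1*x*y - 8*y^2 - 9*y + 2 is:
H = [[-10, -1], [-1, -16]]
Trace = -10 - 16 = -26
Determinant = -10*-16 - (-1)^2 = 159
Discriminant = (-26)^2 - 4*159 = 40.0
Eigenvalues: lambda_1 = -16.1623, lambda_2 = -9.8377
The function is concave.

1


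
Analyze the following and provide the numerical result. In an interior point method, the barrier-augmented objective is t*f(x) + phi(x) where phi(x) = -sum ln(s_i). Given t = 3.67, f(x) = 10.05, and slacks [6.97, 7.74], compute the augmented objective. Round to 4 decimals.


Step 1: Compute log-barrier.
ln values: [1.9416, 2.0464]
phi = -(1.9416 + 2.0464) = -3.988
Step 2: Compute augmented objective.
t*f(x) = 3.67*10.05 = 36.8835
Total = 36.8835 - 3.988 = 32.8955


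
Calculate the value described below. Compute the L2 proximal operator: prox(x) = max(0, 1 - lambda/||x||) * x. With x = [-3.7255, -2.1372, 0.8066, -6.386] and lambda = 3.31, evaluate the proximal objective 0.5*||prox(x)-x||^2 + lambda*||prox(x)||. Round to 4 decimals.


Step 1: Compute ||x||.
||x|| = 7.7381
Step 2: Compute scaling factor.
scale = max(0, 1 - 3.31/7.7381) = 0.5722
Step 3: prox(x) = [-2.1319, -1.223, 0.4616, -3.6544]
||prox(x)|| = 4.4281
Step 4: Proximal objective.
0.5*||prox-x||^2 = 5.4781
lambda*||prox|| = 14.657
Total = 20.1351


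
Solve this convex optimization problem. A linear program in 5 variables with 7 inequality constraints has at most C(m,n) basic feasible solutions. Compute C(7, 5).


Each vertex corresponds to some choice of n active constraints out of m, so the number of vertices is at most C(m, n) = m! / (n!(m-n)!).
m = 7, n = 5
Numerator: 7 * 6 * 5 * 4 * 3
Denominator: 5! = 120
C(7, 5) = 21


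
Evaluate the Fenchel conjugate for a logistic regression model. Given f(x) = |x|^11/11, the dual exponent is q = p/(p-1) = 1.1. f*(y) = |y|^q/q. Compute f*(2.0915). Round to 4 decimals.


The conjugate exponent q satisfies 1/p + 1/q = 1.
p = 11, so q = 11/(11 - 1) = 1.1
|y|^q = 2.0915^1.1 = 2.2517
f*(2.0915) = 2.2517 / 1.1 = 2.047


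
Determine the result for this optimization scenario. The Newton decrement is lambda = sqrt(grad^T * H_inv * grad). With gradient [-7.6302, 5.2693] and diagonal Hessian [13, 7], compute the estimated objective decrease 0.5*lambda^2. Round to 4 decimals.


Step 1: H is diagonal, so H^(-1) * g = [-0.5869, 0.7528].
Step 2: g^T H^(-1) g = sum_i g_i^2 / H_ii
  = (-7.6302)^2/13 + (5.2693)^2/7
  = 4.4785 + 3.9665 = 8.445
Step 3: Objective decrease = 0.5 * g^T H^(-1) g = 4.2225


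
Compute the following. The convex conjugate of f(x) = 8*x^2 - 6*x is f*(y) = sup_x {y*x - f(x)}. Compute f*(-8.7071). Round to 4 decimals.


f*(y) = sup_x {y*x - a*x^2 - b*x} = sup_x {(y-b)*x - a*x^2}
FOC: (y - b) - 2a*x = 0 => x* = (y - b)/(2a)
x* = (-8.7071 + 6)/(2*8) = -0.1692
f*(-8.7071) = (y-b)^2/(4a) = (-8.7071 + 6)^2/(4*8)
= 7.3284/32 = 0.229


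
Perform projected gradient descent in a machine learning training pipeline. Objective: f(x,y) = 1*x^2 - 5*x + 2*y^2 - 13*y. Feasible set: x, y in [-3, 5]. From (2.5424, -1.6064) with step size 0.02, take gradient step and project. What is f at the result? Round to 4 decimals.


Step 1: Compute gradient at (2.5424, -1.6064).
grad_x = 2*1*2.5424 - 5 = 0.0848
grad_y = 2*2*-1.6064 - 13 = -19.4256
Step 2: Gradient step.
x_raw = 2.5424 - 0.02*0.0848 = 2.5407
y_raw = -1.6064 - 0.02*-19.4256 = -1.2179
Step 3: Project onto [-3, 5].
x_proj = clip(2.5407) = 2.5407
y_proj = clip(-1.2179) = -1.2179
Step 4: Evaluate f.
f(2.5407, -1.2179) = 12.5507


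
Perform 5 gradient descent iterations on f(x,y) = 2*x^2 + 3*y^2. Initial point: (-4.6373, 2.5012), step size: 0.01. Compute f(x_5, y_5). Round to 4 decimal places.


Gradient descent on f(x,y) = 2*x^2 + 3*y^2.
Starting point: (-4.6373, 2.5012), alpha = 0.01
Step 1: grad_x = 2*2*-4.6373 = -18.5492, grad_y = 2*3*2.5012 = 15.0072
  x_1 = -4.6373 - 0.01*-18.5492 = -4.4518
  y_1 = 2.5012 - 0.01*15.0072 = 2.3511
Step 2: grad_x = 2*2*-4.4518 = -17.8072, grad_y = 2*3*2.3511 = 14.1068
  x_2 = -4.4518 - 0.01*-17.8072 = -4.2737
  y_2 = 2.3511 - 0.01*14.1068 = 2.2101
Step 3: grad_x = 2*2*-4.2737 = -17.0949, grad_y = 2*3*2.2101 = 13.2604
  x_3 = -4.2737 - 0.01*-17.0949 = -4.1028
  y_3 = 2.2101 - 0.01*13.2604 = 2.0775
Step 4: grad_x = 2*2*-4.1028 = -16.4111, grad_y = 2*3*2.0775 = 12.4647
  x_4 = -4.1028 - 0.01*-16.4111 = -3.9387
  y_4 = 2.0775 - 0.01*12.4647 = 1.9528
Step 5: grad_x = 2*2*-3.9387 = -15.7547, grad_y = 2*3*1.9528 = 11.7169
  x_5 = -3.9387 - 0.01*-15.7547 = -3.7811
  y_5 = 1.9528 - 0.01*11.7169 = 1.8356
f(-3.7811, 1.8356) = 2*(-3.7811)^2 + 3*1.8356^2 = 38.7026


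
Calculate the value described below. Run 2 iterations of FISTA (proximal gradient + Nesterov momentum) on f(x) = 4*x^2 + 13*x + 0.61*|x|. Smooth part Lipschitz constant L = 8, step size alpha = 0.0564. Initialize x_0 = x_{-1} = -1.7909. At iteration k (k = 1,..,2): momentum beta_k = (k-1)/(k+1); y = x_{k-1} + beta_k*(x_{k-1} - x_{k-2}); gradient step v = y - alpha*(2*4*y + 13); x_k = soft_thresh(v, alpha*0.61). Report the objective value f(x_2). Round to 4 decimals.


FISTA on f(x) = 4*x^2 + 13*x + 0.61*|x|
L = 8, alpha = 0.0564
Iteration 1: beta = 0.0, y = -1.7909 + 0.0*(-1.7909 + 1.7909) = -1.7909
  grad(y) = -1.3272, v = y - alpha*grad = -1.716
  prox(v) = soft_thresh(-1.716, 0.0344) = -1.6816
Iteration 2: beta = 0.3333, y = -1.6816 + 0.3333*(-1.6816 + 1.7909) = -1.6452
  grad(y) = -0.1618, v = y - alpha*grad = -1.6361
  prox(v) = soft_thresh(-1.6361, 0.0344) = -1.6017
f(x_2) = 4*(-1.6017)^2 + 13*(-1.6017) + 0.61*|-1.6017| = -9.5833


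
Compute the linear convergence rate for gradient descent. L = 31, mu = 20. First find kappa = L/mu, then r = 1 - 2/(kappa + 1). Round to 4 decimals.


Step 1: Compute the condition number.
kappa = L/mu = 31/20 = 1.55
Step 2: Compute the convergence rate.
r = 1 - 2/(kappa + 1) = 1 - 2*mu/(L + mu) = (L - mu)/(L + mu) = 11/51 = 0.2157


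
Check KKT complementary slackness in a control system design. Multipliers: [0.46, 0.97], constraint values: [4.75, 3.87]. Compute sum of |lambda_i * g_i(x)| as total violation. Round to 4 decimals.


KKT complementary slackness check:
lambda_1 * g_1 = 0.46 * 4.75 = 2.185
lambda_2 * g_2 = 0.97 * 3.87 = 3.7539
Total violation = 2.185 + 3.7539 = 5.9389


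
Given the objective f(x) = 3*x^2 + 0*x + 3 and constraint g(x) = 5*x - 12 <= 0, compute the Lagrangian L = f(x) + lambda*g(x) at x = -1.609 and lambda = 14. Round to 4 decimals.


Step 1: Evaluate f(x).
f(-1.609) = 3*(-1.609)^2 + 0*(-1.609) + 3 = 10.7666
Step 2: Evaluate g(x).
g(-1.609) = 5*-1.609 - 12 = -20.045
Step 3: Compute Lagrangian.
L = 10.7666 + 14*-20.045 = -269.8634


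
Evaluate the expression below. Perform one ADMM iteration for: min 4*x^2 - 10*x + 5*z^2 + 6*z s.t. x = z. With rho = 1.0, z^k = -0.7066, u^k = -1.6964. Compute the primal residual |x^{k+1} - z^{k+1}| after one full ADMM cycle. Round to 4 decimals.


ADMM iteration with rho = 1.0, z^k = -0.7066, u^k = -1.6964
Step 1: x-update.
Minimize 4*x^2 - 10*x + (1.0/2)*(x + 0.7066 - 1.6964)^2
FOC: (2*4 + 1.0)*x = 10 + 1.0*(-0.7066 + 1.6964)
x^{k+1} = 1.2211
Step 2: z-update.
Minimize 5*z^2 + 6*z + (1.0/2)*(1.2211 - z - 1.6964)^2
FOC: (2*5 + 1.0)*z = -6 + 1.0*(1.2211 - 1.6964)
z^{k+1} = -0.5887
Step 3: u-update.
u^{k+1} = -1.6964 + 1.2211 + 0.5887 = 0.1134
Step 4: Primal residual = |1.2211 + 0.5887| = 1.8098


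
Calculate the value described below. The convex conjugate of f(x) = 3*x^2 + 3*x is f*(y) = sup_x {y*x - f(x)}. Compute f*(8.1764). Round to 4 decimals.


f*(y) = sup_x {y*x - a*x^2 - b*x} = sup_x {(y-b)*x - a*x^2}
FOC: (y - b) - 2a*x = 0 => x* = (y - b)/(2a)
x* = (8.1764 - 3)/(2*3) = 0.8627
f*(8.1764) = (y-b)^2/(4a) = (8.1764 - 3)^2/(4*3)
= 26.7951/12 = 2.2329


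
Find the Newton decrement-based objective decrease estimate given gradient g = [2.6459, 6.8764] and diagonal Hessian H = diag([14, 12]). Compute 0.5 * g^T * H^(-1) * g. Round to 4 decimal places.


Step 1: H is diagonal, so H^(-1) * g = [0.189, 0.573].
Step 2: g^T H^(-1) g = sum_i g_i^2 / H_ii
  = (2.6459)^2/14 + (6.8764)^2/12
  = 0.5001 + 3.9404 = 4.4405
Step 3: Objective decrease = 0.5 * g^T H^(-1) g = 2.2202


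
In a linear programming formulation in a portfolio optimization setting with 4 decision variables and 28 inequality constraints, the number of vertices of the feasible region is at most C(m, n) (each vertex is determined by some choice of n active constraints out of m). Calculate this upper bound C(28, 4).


Each vertex corresponds to some choice of n active constraints out of m, so the number of vertices is at most C(m, n) = m! / (n!(m-n)!).
m = 28, n = 4
Numerator: 28 * 27 * 26 * 25
Denominator: 4! = 24
C(28, 4) = 20475


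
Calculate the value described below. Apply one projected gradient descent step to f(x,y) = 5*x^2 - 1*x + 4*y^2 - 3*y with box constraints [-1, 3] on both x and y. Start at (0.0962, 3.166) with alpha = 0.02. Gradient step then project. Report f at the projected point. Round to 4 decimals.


Step 1: Compute gradient at (0.0962, 3.166).
grad_x = 2*5*0.0962 - 1 = -0.038
grad_y = 2*4*3.166 - 3 = 22.328
Step 2: Gradient step.
x_raw = 0.0962 - 0.02*-0.038 = 0.097
y_raw = 3.166 - 0.02*22.328 = 2.7194
Step 3: Project onto [-1, 3].
x_proj = clip(0.097) = 0.097
y_proj = clip(2.7194) = 2.7194
Step 4: Evaluate f.
f(0.097, 2.7194) = 21.3731


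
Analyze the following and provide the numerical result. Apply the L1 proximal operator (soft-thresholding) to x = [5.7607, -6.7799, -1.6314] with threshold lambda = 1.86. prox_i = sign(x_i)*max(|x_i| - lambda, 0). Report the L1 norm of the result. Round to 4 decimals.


Soft-thresholding with lambda = 1.86:
prox(5.7607) = sign(5.7607)*max(|5.7607| - 1.86, 0) = 3.9007
prox(-6.7799) = sign(-6.7799)*max(|-6.7799| - 1.86, 0) = -4.9199
prox(-1.6314) = sign(-1.6314)*max(|-1.6314| - 1.86, 0) = 0.0
prox(x) = [3.9007, -4.9199, 0.0]
||prox(x)||_1 = 3.9007 + 4.9199 + 0.0 = 8.8206


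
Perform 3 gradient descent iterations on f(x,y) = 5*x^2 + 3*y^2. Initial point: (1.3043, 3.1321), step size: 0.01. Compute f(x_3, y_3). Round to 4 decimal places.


Gradient descent on f(x,y) = 5*x^2 + 3*y^2.
Starting point: (1.3043, 3.1321), alpha = 0.01
Step 1: grad_x = 2*5*1.3043 = 13.043, grad_y = 2*3*3.1321 = 18.7926
  x_1 = 1.3043 - 0.01*13.043 = 1.1739
  y_1 = 3.1321 - 0.01*18.7926 = 2.9442
Step 2: grad_x = 2*5*1.1739 = 11.7387, grad_y = 2*3*2.9442 = 17.665
  x_2 = 1.1739 - 0.01*11.7387 = 1.0565
  y_2 = 2.9442 - 0.01*17.665 = 2.7675
Step 3: grad_x = 2*5*1.0565 = 10.5648, grad_y = 2*3*2.7675 = 16.6051
  x_3 = 1.0565 - 0.01*10.5648 = 0.9508
  y_3 = 2.7675 - 0.01*16.6051 = 2.6015
f(0.9508, 2.6015) = 5*0.9508^2 + 3*2.6015^2 = 24.8234


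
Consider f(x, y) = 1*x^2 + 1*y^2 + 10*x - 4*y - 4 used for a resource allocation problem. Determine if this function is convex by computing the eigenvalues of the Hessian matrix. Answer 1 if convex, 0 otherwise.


The Hessian of f(x,y) = 1*x^2 + 1*y^2 + 10*x - 4*y - 4 is:
H = [[2, 0], [0, 2]]
Trace = 2 + 2 = 4
Determinant = 2*2 - (0)^2 = 4
Discriminant = (4)^2 - 4*4 = 0.0
Eigenvalues: lambda_1 = 2.0, lambda_2 = 2.0
The function is convex.

1


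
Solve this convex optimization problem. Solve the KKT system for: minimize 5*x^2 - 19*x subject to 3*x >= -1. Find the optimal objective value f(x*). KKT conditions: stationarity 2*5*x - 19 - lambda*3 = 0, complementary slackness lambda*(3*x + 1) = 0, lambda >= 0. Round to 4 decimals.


Step 1: Try lambda = 0 (constraint inactive).
Stationarity: 2*5*x - 19 = 0
x* = 19/(2*5) = 1.9
Check constraint: 3*1.9 = 5.7 >= -1 -- satisfied.
Step 2: Compute optimal value.
f(x*) = 5*1.9^2 - 19*1.9 = -18.05


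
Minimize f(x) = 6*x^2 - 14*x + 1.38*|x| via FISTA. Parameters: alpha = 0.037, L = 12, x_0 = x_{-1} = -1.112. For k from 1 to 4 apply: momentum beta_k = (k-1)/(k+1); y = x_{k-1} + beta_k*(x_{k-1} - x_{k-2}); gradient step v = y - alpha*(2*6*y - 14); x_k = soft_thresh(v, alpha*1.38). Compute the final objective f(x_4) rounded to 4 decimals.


FISTA on f(x) = 6*x^2 - 14*x + 1.38*|x|
L = 12, alpha = 0.037
Iteration 1: beta = 0.0, y = -1.112 + 0.0*(-1.112 + 1.112) = -1.112
  grad(y) = -27.344, v = y - alpha*grad = -0.1003
  prox(v) = soft_thresh(-0.1003, 0.0511) = -0.0492
Iteration 2: beta = 0.3333, y = -0.0492 + 0.3333*(-0.0492 + 1.112) = 0.3051
  grad(y) = -10.3394, v = y - alpha*grad = 0.6876
  prox(v) = soft_thresh(0.6876, 0.0511) = 0.6365
Iteration 3: beta = 0.5, y = 0.6365 + 0.5*(0.6365 + 0.0492) = 0.9794
  grad(y) = -2.2469, v = y - alpha*grad = 1.0626
  prox(v) = soft_thresh(1.0626, 0.0511) = 1.0115
Iteration 4: beta = 0.6, y = 1.0115 + 0.6*(1.0115 - 0.6365) = 1.2365
  grad(y) = 0.8377, v = y - alpha*grad = 1.2055
  prox(v) = soft_thresh(1.2055, 0.0511) = 1.1544
f(x_4) = 6*1.1544^2 - 14*1.1544 + 1.38*|1.1544| = -6.5727


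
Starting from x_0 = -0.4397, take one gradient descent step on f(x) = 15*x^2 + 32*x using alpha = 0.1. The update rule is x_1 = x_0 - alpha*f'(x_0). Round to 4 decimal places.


We compute the gradient at x_0 and apply the update.
f'(x) = 30*x + 32
f'(-0.4397) = 30*-0.4397 + 32 = 18.809
x_1 = -0.4397 - 0.1*18.809 = -2.3206


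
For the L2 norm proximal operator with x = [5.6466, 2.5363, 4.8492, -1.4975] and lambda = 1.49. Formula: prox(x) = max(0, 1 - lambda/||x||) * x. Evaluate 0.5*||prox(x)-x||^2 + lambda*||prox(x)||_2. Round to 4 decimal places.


Step 1: Compute ||x||.
||x|| = 8.0046
Step 2: Compute scaling factor.
scale = max(0, 1 - 1.49/8.0046) = 0.8139
Step 3: prox(x) = [4.5955, 2.0642, 3.9466, -1.2188]
||prox(x)|| = 6.5146
Step 4: Proximal objective.
0.5*||prox-x||^2 = 1.1101
lambda*||prox|| = 9.7068
Total = 10.8169


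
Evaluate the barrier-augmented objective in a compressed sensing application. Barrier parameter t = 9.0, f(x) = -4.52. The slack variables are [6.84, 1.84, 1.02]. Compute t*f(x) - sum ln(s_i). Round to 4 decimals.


Step 1: Compute log-barrier.
ln values: [1.9228, 0.6098, 0.0198]
phi = -(1.9228 + 0.6098 + 0.0198) = -2.5524
Step 2: Compute augmented objective.
t*f(x) = 9.0*-4.52 = -40.68
Total = -40.68 - 2.5524 = -43.2324


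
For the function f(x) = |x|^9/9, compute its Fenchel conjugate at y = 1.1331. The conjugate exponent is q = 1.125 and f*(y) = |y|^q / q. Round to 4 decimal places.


The conjugate exponent q satisfies 1/p + 1/q = 1.
p = 9, so q = 9/(9 - 1) = 1.125
|y|^q = 1.1331^1.125 = 1.1509
f*(1.1331) = 1.1509 / 1.125 = 1.0231


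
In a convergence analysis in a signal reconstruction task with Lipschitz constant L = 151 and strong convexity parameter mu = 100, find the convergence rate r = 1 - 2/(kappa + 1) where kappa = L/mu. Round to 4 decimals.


Step 1: Compute the condition number.
kappa = L/mu = 151/100 = 1.51
Step 2: Compute the convergence rate.
r = 1 - 2/(kappa + 1) = 1 - 2*mu/(L + mu) = (L - mu)/(L + mu) = 51/251 = 0.2032


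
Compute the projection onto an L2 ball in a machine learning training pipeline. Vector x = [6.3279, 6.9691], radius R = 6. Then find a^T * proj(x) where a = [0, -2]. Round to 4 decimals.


Step 1: Compute ||x|| (intermediates to 6 decimals).
||x|| = sqrt(6.3279^2 + 6.9691^2) = 9.413324
Step 2: Project.
Since ||x|| > R, scale = R/||x|| = 6/9.413324 = 0.637394, proj(x) = scale * x
proj(x) = [4.033365, 4.442063]
Step 3: Dot product.
a^T * proj(x) = 0*4.033365 - 2*4.442063 = -8.8841


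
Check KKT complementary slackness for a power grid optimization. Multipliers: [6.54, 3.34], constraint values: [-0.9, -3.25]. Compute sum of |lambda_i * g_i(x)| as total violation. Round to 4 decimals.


KKT complementary slackness check:
lambda_1 * g_1 = 6.54 * -0.9 = -5.886
lambda_2 * g_2 = 3.34 * -3.25 = -10.855
Total violation = 5.886 + 10.855 = 16.741


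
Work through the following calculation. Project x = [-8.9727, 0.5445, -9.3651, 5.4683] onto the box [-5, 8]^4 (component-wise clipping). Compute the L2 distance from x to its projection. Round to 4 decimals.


Project each component onto [-5, 8].
clip(-8.9727) = -5.0, clip(0.5445) = 0.5445, clip(-9.3651) = -5.0, clip(5.4683) = 5.4683
Projection = [-5.0, 0.5445, -5.0, 5.4683]
Squared diffs: [15.7823, 0.0, 19.0541, 0.0]
Distance = sqrt(34.8364) = 5.9022


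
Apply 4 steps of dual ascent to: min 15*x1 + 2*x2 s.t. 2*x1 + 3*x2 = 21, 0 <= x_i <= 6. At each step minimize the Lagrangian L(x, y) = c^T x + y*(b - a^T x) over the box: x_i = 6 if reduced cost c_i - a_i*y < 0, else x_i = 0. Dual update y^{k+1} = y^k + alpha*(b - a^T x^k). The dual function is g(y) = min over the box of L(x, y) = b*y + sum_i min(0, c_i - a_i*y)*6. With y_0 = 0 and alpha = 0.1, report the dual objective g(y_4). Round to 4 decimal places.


Dual ascent for LP: min 15*x1 + 2*x2, 2*x1 + 3*x2 = 21, 0 <= x_i <= 6
Step 1: y^k = 0.0, reduced costs: (15.0, 2.0)
  x^k = (0.0, 0.0), subgradient = b - a^T x = 21.0
  y^{k+1} = 0.0 + 0.1*21.0 = 2.1
Step 2: y^k = 2.1, reduced costs: (10.8, -4.3)
  x^k = (0.0, 6.0), subgradient = b - a^T x = 3.0
  y^{k+1} = 2.1 + 0.1*3.0 = 2.4
Step 3: y^k = 2.4, reduced costs: (10.2, -5.2)
  x^k = (0.0, 6.0), subgradient = b - a^T x = 3.0
  y^{k+1} = 2.4 + 0.1*3.0 = 2.7
Step 4: y^k = 2.7, reduced costs: (9.6, -6.1)
  x^k = (0.0, 6.0), subgradient = b - a^T x = 3.0
  y^{k+1} = 2.7 + 0.1*3.0 = 3.0
Dual objective at y_4 = 3.0: reduced costs (9.0, -7.0), box minimizer x = (0.0, 6.0)
g(y_4) = b*y + (c1 - a1*y)*x1 + (c2 - a2*y)*x2 = 21*3.0 + 9.0*0.0 + (-7.0)*6.0 = 63.0 + 0.0 - 42.0 = 21.0


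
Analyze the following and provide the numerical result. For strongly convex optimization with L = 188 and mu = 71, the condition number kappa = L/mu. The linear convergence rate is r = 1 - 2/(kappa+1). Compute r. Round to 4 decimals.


Step 1: Compute the condition number.
kappa = L/mu = 188/71 = 2.6479
Step 2: Compute the convergence rate.
r = 1 - 2/(kappa + 1) = 1 - 2*mu/(L + mu) = (L - mu)/(L + mu) = 117/259 = 0.4517


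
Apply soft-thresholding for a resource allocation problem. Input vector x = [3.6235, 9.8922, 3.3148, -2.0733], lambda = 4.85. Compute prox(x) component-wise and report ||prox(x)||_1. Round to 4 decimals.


Soft-thresholding with lambda = 4.85:
prox(3.6235) = sign(3.6235)*max(|3.6235| - 4.85, 0) = 0.0
prox(9.8922) = sign(9.8922)*max(|9.8922| - 4.85, 0) = 5.0422
prox(3.3148) = sign(3.3148)*max(|3.3148| - 4.85, 0) = 0.0
prox(-2.0733) = sign(-2.0733)*max(|-2.0733| - 4.85, 0) = 0.0
prox(x) = [0.0, 5.0422, 0.0, 0.0]
||prox(x)||_1 = 0.0 + 5.0422 + 0.0 + 0.0 = 5.0422


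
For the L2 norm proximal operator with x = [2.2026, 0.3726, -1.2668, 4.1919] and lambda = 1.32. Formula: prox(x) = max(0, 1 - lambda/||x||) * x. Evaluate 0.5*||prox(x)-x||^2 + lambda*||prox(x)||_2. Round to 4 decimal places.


Step 1: Compute ||x||.
||x|| = 4.916
Step 2: Compute scaling factor.
scale = max(0, 1 - 1.32/4.916) = 0.7315
Step 3: prox(x) = [1.6112, 0.2726, -0.9267, 3.0663]
||prox(x)|| = 3.596
Step 4: Proximal objective.
0.5*||prox-x||^2 = 0.8712
lambda*||prox|| = 4.7467
Total = 5.6179


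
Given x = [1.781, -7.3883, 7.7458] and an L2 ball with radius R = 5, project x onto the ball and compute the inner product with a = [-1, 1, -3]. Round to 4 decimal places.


Step 1: Compute ||x|| (intermediates to 6 decimals).
||x|| = sqrt(1.781^2 + (-7.3883)^2 + 7.7458^2) = 10.85156
Step 2: Project.
Since ||x|| > R, scale = R/||x|| = 5/10.85156 = 0.460763, proj(x) = scale * x
proj(x) = [0.820619, -3.404255, 3.568978]
Step 3: Dot product.
a^T * proj(x) = -1*0.820619 + 1*(-3.404255) - 3*3.568978 = -14.9318


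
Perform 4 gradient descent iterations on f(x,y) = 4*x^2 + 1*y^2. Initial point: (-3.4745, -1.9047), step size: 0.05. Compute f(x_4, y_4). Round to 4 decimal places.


Gradient descent on f(x,y) = 4*x^2 + 1*y^2.
Starting point: (-3.4745, -1.9047), alpha = 0.05
Step 1: grad_x = 2*4*-3.4745 = -27.796, grad_y = 2*1*-1.9047 = -3.8094
  x_1 = -3.4745 - 0.05*-27.796 = -2.0847
  y_1 = -1.9047 - 0.05*-3.8094 = -1.7142
Step 2: grad_x = 2*4*-2.0847 = -16.6776, grad_y = 2*1*-1.7142 = -3.4285
  x_2 = -2.0847 - 0.05*-16.6776 = -1.2508
  y_2 = -1.7142 - 0.05*-3.4285 = -1.5428
Step 3: grad_x = 2*4*-1.2508 = -10.0066, grad_y = 2*1*-1.5428 = -3.0856
  x_3 = -1.2508 - 0.05*-10.0066 = -0.7505
  y_3 = -1.5428 - 0.05*-3.0856 = -1.3885
Step 4: grad_x = 2*4*-0.7505 = -6.0039, grad_y = 2*1*-1.3885 = -2.7771
  x_4 = -0.7505 - 0.05*-6.0039 = -0.4503
  y_4 = -1.3885 - 0.05*-2.7771 = -1.2497
f(-0.4503, -1.2497) = 4*(-0.4503)^2 + 1*(-1.2497)^2 = 2.3727


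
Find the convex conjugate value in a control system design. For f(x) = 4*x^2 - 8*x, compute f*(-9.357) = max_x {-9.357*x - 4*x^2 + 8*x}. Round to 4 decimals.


f*(y) = sup_x {y*x - a*x^2 - b*x} = sup_x {(y-b)*x - a*x^2}
FOC: (y - b) - 2a*x = 0 => x* = (y - b)/(2a)
x* = (-9.357 + 8)/(2*4) = -0.1696
f*(-9.357) = (y-b)^2/(4a) = (-9.357 + 8)^2/(4*4)
= 1.8414/16 = 0.1151


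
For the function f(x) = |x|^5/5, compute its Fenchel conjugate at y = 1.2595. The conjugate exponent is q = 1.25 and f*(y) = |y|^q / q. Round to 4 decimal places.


The conjugate exponent q satisfies 1/p + 1/q = 1.
p = 5, so q = 5/(5 - 1) = 1.25
|y|^q = 1.2595^1.25 = 1.3343
f*(1.2595) = 1.3343 / 1.25 = 1.0674


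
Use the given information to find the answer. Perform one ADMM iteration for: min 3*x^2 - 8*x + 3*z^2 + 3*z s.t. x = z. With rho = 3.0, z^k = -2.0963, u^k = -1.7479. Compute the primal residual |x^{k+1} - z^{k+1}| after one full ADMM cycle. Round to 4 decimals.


ADMM iteration with rho = 3.0, z^k = -2.0963, u^k = -1.7479
Step 1: x-update.
Minimize 3*x^2 - 8*x + (3.0/2)*(x + 2.0963 - 1.7479)^2
FOC: (2*3 + 3.0)*x = 8 + 3.0*(-2.0963 + 1.7479)
x^{k+1} = 0.7728
Step 2: z-update.
Minimize 3*z^2 + 3*z + (3.0/2)*(0.7728 - z - 1.7479)^2
FOC: (2*3 + 3.0)*z = -3 + 3.0*(0.7728 - 1.7479)
z^{k+1} = -0.6584
Step 3: u-update.
u^{k+1} = -1.7479 + 0.7728 + 0.6584 = -0.3168
Step 4: Primal residual = |0.7728 + 0.6584| = 1.4311
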